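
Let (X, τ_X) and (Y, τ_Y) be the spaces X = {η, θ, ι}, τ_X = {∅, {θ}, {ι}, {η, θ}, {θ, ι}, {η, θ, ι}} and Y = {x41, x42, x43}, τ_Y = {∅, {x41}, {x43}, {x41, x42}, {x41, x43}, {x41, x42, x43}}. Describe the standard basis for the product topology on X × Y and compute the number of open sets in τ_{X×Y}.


Basis B = {∅ × ∅, {θ} × {x41}, {θ} × {x43}, {ι} × {x41}, {ι} × {x43}, {η, θ} × {x41}, {η, θ} × {x43}, {θ} × {x41, x42}, {θ} × {x41, x43}, {θ, ι} × {x41}, {θ, ι} × {x43}, {ι} × {x41, x42}, {ι} × {x41, x43}, {η, θ, ι} × {x41}, {η, θ, ι} × {x43}, {θ} × {x41, x42, x43}, {ι} × {x41, x42, x43}, {η, θ} × {x41, x42}, {η, θ} × {x41, x43}, {θ, ι} × {x41, x42}, {θ, ι} × {x41, x43}, {η, θ} × {x41, x42, x43}, {η, θ, ι} × {x41, x42}, {η, θ, ι} × {x41, x43}, {θ, ι} × {x41, x42, x43}, {η, θ, ι} × {x41, x42, x43}}; |τ_{X×Y}| = 108.

Enumerate products U × V with U ∈ τ_X, V ∈ τ_Y (deduplicated):
  ∅ × ∅ = {} (∅)
  {θ} × {x41} = {(θ,x41)}
  {θ} × {x43} = {(θ,x43)}
  {ι} × {x41} = {(ι,x41)}
  {ι} × {x43} = {(ι,x43)}
  {η, θ} × {x41} = {(η,x41), (θ,x41)}
  {η, θ} × {x43} = {(η,x43), (θ,x43)}
  {θ} × {x41, x42} = {(θ,x41), (θ,x42)}
  {θ} × {x41, x43} = {(θ,x41), (θ,x43)}
  {θ, ι} × {x41} = {(θ,x41), (ι,x41)}
  {θ, ι} × {x43} = {(θ,x43), (ι,x43)}
  {ι} × {x41, x42} = {(ι,x41), (ι,x42)}
  {ι} × {x41, x43} = {(ι,x41), (ι,x43)}
  {η, θ, ι} × {x41} = {(η,x41), (θ,x41), (ι,x41)}
  {η, θ, ι} × {x43} = {(η,x43), (θ,x43), (ι,x43)}
  {θ} × {x41, x42, x43} = {(θ,x41), (θ,x42), (θ,x43)}
  {ι} × {x41, x42, x43} = {(ι,x41), (ι,x42), (ι,x43)}
  {η, θ} × {x41, x42} = {(η,x41), (η,x42), (θ,x41), (θ,x42)}
  {η, θ} × {x41, x43} = {(η,x41), (η,x43), (θ,x41), (θ,x43)}
  {θ, ι} × {x41, x42} = {(θ,x41), (θ,x42), (ι,x41), (ι,x42)}
  {θ, ι} × {x41, x43} = {(θ,x41), (θ,x43), (ι,x41), (ι,x43)}
  {η, θ} × {x41, x42, x43} = {(η,x41), (η,x42), (η,x43), (θ,x41), (θ,x42), (θ,x43)}
  {η, θ, ι} × {x41, x42} = {(η,x41), (η,x42), (θ,x41), (θ,x42), (ι,x41), (ι,x42)}
  {η, θ, ι} × {x41, x43} = {(η,x41), (η,x43), (θ,x41), (θ,x43), (ι,x41), (ι,x43)}
  {θ, ι} × {x41, x42, x43} = {(θ,x41), (θ,x42), (θ,x43), (ι,x41), (ι,x42), (ι,x43)}
  {η, θ, ι} × {x41, x42, x43} = {(η,x41), (η,x42), (η,x43), (θ,x41), (θ,x42), (θ,x43), (ι,x41), (ι,x42), (ι,x43)}
These 26 distinct sets form the basis B.
Close under arbitrary unions to get τ_{X×Y}; counting gives |τ_{X×Y}| = 108.


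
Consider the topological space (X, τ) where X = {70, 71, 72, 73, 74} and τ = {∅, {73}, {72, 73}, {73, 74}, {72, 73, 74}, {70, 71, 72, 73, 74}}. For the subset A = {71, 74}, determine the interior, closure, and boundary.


int(A) = ∅, cl(A) = {70, 71, 74}, ∂A = {70, 71, 74}.

Closed sets in (X, τ) are complements of opens:
  closed(X, τ) = {∅, {70, 71}, {70, 71, 72}, {70, 71, 74}, {70, 71, 72, 74}, {70, 71, 72, 73, 74}}.
int(A) = ⋃ {U ∈ τ : U ⊆ A}. Opens contained in A: ∅.
Taking the union of these: int(A) = ∅.
cl(A) = ⋂ {C closed : A ⊆ C}. Closed sets containing A: {70, 71, 74}, {70, 71, 72, 74}, {70, 71, 72, 73, 74}.
Intersecting these: cl(A) = {70, 71, 74}.
∂A = cl(A) ∖ int(A) = {70, 71, 74} ∖ ∅ = {70, 71, 74}.


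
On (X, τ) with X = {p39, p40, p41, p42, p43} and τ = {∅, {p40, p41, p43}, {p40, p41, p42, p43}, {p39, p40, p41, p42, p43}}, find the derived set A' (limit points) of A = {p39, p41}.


A' = {p39, p40, p42, p43}

For each x ∈ X, list the open sets U ∈ τ with x ∈ U, then check whether U ∩ (A ∖ {x}) ≠ ∅ for every such U.
  x = p39: opens ∋ x are {p39, p40, p41, p42, p43}; each meets A ∖ {p39}, so x IS a limit point.
  x = p40: opens ∋ x are {p40, p41, p43}, {p40, p41, p42, p43}, {p39, p40, p41, p42, p43}; each meets A ∖ {p40}, so x IS a limit point.
  x = p41: open {p40, p41, p43} ∋ x has {p40, p41, p43} ∩ (A ∖ {p41}) = ∅, so x is NOT a limit point.
  x = p42: opens ∋ x are {p40, p41, p42, p43}, {p39, p40, p41, p42, p43}; each meets A ∖ {p42}, so x IS a limit point.
  x = p43: opens ∋ x are {p40, p41, p43}, {p40, p41, p42, p43}, {p39, p40, p41, p42, p43}; each meets A ∖ {p43}, so x IS a limit point.
Collecting: A' = {p39, p40, p42, p43}.


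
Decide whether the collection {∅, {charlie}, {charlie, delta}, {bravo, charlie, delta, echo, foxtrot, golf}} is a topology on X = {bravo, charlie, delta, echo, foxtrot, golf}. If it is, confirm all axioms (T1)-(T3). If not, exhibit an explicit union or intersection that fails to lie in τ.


τ IS a topology on X.

Axiom (T1): ∅ ∈ τ? Yes; X ∈ τ? Yes.
Axiom (T2/T3): check pairwise unions and intersections of members of τ.
All pairwise intersections and unions checked — each lies in τ. Therefore τ satisfies (T1), (T2), (T3): it IS a topology on X.


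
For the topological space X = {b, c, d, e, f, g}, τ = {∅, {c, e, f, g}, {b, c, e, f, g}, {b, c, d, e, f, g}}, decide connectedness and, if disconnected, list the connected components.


(X, τ) is connected.

Find clopen sets (U ∈ τ with X ∖ U ∈ τ):
  U = ∅, X ∖ U = {b, c, d, e, f, g} — both open, so U is clopen.
  U = {b, c, d, e, f, g}, X ∖ U = ∅ — both open, so U is clopen.
Only trivial clopens (∅ and X) exist, so (X, τ) is connected.
Compute connected components by grouping points that agree on all clopens:
  component: {b, c, d, e, f, g}


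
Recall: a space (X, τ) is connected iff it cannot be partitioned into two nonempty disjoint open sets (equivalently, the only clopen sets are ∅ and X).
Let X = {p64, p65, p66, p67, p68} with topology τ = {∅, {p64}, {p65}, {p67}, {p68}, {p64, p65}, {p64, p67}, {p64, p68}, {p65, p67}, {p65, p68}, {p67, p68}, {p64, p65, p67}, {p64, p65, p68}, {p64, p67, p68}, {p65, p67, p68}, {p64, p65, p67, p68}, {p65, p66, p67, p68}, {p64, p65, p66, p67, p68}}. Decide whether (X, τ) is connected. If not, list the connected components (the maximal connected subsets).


(X, τ) is disconnected; components = [{p64}, {p65, p66, p67, p68}].

Find clopen sets (U ∈ τ with X ∖ U ∈ τ):
  U = ∅, X ∖ U = {p64, p65, p66, p67, p68} — both open, so U is clopen.
  U = {p64}, X ∖ U = {p65, p66, p67, p68} — both open, so U is clopen.
  U = {p65, p66, p67, p68}, X ∖ U = {p64} — both open, so U is clopen.
  U = {p64, p65, p66, p67, p68}, X ∖ U = ∅ — both open, so U is clopen.
Nontrivial clopen(s) exist: e.g. {p64}. So (X, τ) is disconnected.
Compute connected components by grouping points that agree on all clopens:
  component: {p64}
  component: {p65, p66, p67, p68}


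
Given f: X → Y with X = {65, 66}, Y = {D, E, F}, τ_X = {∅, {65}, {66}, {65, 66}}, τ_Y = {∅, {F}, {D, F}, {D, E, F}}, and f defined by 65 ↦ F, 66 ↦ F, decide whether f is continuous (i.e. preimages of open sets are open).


f IS continuous.

Compute f^{-1}(U) for each U ∈ τ_Y:
  U = ∅: f^{-1}(U) = ∅ ∈ τ_X ✓.
  U = {F}: f^{-1}(U) = {65, 66} ∈ τ_X ✓.
  U = {D, F}: f^{-1}(U) = {65, 66} ∈ τ_X ✓.
  U = {D, E, F}: f^{-1}(U) = {65, 66} ∈ τ_X ✓.
Every preimage lies in τ_X, so f IS continuous.


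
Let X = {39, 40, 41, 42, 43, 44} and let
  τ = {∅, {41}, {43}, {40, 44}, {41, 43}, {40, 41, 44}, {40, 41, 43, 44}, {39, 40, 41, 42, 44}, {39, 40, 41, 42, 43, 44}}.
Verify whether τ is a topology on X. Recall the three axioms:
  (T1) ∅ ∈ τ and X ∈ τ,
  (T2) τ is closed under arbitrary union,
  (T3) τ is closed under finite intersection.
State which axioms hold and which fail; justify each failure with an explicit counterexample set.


τ is NOT a topology on X.

Axiom (T1): ∅ ∈ τ? Yes; X ∈ τ? Yes.
Axiom (T2/T3): check pairwise unions and intersections of members of τ.
Counterexample for (T2): {43} ∪ {40, 44} = {40, 43, 44} ∉ τ. Therefore τ is NOT a topology.


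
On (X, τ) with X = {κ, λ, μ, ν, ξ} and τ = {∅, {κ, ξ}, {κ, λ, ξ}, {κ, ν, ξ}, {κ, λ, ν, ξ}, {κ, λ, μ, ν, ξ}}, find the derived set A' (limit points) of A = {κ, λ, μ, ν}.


A' = {λ, μ, ν, ξ}

For each x ∈ X, list the open sets U ∈ τ with x ∈ U, then check whether U ∩ (A ∖ {x}) ≠ ∅ for every such U.
  x = κ: open {κ, ξ} ∋ x has {κ, ξ} ∩ (A ∖ {κ}) = ∅, so x is NOT a limit point.
  x = λ: opens ∋ x are {κ, λ, ξ}, {κ, λ, ν, ξ}, {κ, λ, μ, ν, ξ}; each meets A ∖ {λ}, so x IS a limit point.
  x = μ: opens ∋ x are {κ, λ, μ, ν, ξ}; each meets A ∖ {μ}, so x IS a limit point.
  x = ν: opens ∋ x are {κ, ν, ξ}, {κ, λ, ν, ξ}, {κ, λ, μ, ν, ξ}; each meets A ∖ {ν}, so x IS a limit point.
  x = ξ: opens ∋ x are {κ, ξ}, {κ, λ, ξ}, {κ, ν, ξ}, {κ, λ, ν, ξ}, {κ, λ, μ, ν, ξ}; each meets A ∖ {ξ}, so x IS a limit point.
Collecting: A' = {λ, μ, ν, ξ}.


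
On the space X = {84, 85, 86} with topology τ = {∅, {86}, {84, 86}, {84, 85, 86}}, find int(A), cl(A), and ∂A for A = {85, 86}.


int(A) = {86}, cl(A) = {84, 85, 86}, ∂A = {84, 85}.

Closed sets in (X, τ) are complements of opens:
  closed(X, τ) = {∅, {85}, {84, 85}, {84, 85, 86}}.
int(A) = ⋃ {U ∈ τ : U ⊆ A}. Opens contained in A: ∅, {86}.
Taking the union of these: int(A) = {86}.
cl(A) = ⋂ {C closed : A ⊆ C}. Closed sets containing A: {84, 85, 86}.
Intersecting these: cl(A) = {84, 85, 86}.
∂A = cl(A) ∖ int(A) = {84, 85, 86} ∖ {86} = {84, 85}.


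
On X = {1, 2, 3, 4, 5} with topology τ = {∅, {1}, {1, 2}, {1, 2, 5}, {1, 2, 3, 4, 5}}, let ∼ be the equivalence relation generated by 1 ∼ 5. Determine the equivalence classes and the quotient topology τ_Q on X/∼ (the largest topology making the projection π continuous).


X/∼ = {[1=5], [2], [3], [4]}; |τ_Q| = 3.

Equivalence classes: [1=5], [2], [3], [4].
Quotient map π: X → X/∼ sends 1 ↦ [1=5], 2 ↦ [2], 3 ↦ [3], 4 ↦ [4], 5 ↦ [1=5].
For each subset V ⊆ X/∼, compute π^{-1}(V) ⊆ X and check whether π^{-1}(V) ∈ τ. V is open in τ_Q iff π^{-1}(V) ∈ τ.
  V = {}: π^{-1}(V) = ∅ ∈ τ ✓.
  V = {[1=5]}: π^{-1}(V) = {1, 5} ∉ τ ✗.
  V = {[2]}: π^{-1}(V) = {2} ∉ τ ✗.
  V = {[1=5], [2]}: π^{-1}(V) = {1, 2, 5} ∈ τ ✓.
  V = {[3]}: π^{-1}(V) = {3} ∉ τ ✗.
  V = {[1=5], [3]}: π^{-1}(V) = {1, 3, 5} ∉ τ ✗.
  V = {[2], [3]}: π^{-1}(V) = {2, 3} ∉ τ ✗.
  V = {[1=5], [2], [3]}: π^{-1}(V) = {1, 2, 3, 5} ∉ τ ✗.
  V = {[4]}: π^{-1}(V) = {4} ∉ τ ✗.
  V = {[1=5], [4]}: π^{-1}(V) = {1, 4, 5} ∉ τ ✗.
  V = {[2], [4]}: π^{-1}(V) = {2, 4} ∉ τ ✗.
  V = {[1=5], [2], [4]}: π^{-1}(V) = {1, 2, 4, 5} ∉ τ ✗.
  V = {[3], [4]}: π^{-1}(V) = {3, 4} ∉ τ ✗.
  V = {[1=5], [3], [4]}: π^{-1}(V) = {1, 3, 4, 5} ∉ τ ✗.
  V = {[2], [3], [4]}: π^{-1}(V) = {2, 3, 4} ∉ τ ✗.
  V = {[1=5], [2], [3], [4]}: π^{-1}(V) = {1, 2, 3, 4, 5} ∈ τ ✓.
Open sets in the quotient: τ_Q = {{}, {[1=5], [2]}, {[1=5], [2], [3], [4]}} (3 elements).


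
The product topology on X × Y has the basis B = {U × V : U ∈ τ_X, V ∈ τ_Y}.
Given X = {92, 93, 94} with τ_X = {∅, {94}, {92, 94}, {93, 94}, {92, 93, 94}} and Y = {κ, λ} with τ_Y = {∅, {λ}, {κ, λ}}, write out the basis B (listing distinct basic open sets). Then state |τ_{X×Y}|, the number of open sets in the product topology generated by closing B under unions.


Basis B = {∅ × ∅, {94} × {λ}, {92, 94} × {λ}, {93, 94} × {λ}, {94} × {κ, λ}, {92, 93, 94} × {λ}, {92, 94} × {κ, λ}, {93, 94} × {κ, λ}, {92, 93, 94} × {κ, λ}}; |τ_{X×Y}| = 14.

Enumerate products U × V with U ∈ τ_X, V ∈ τ_Y (deduplicated):
  ∅ × ∅ = {} (∅)
  {94} × {λ} = {(94,λ)}
  {92, 94} × {λ} = {(92,λ), (94,λ)}
  {93, 94} × {λ} = {(93,λ), (94,λ)}
  {94} × {κ, λ} = {(94,κ), (94,λ)}
  {92, 93, 94} × {λ} = {(92,λ), (93,λ), (94,λ)}
  {92, 94} × {κ, λ} = {(92,κ), (92,λ), (94,κ), (94,λ)}
  {93, 94} × {κ, λ} = {(93,κ), (93,λ), (94,κ), (94,λ)}
  {92, 93, 94} × {κ, λ} = {(92,κ), (92,λ), (93,κ), (93,λ), (94,κ), (94,λ)}
These 9 distinct sets form the basis B.
Close under arbitrary unions to get τ_{X×Y}; counting gives |τ_{X×Y}| = 14.


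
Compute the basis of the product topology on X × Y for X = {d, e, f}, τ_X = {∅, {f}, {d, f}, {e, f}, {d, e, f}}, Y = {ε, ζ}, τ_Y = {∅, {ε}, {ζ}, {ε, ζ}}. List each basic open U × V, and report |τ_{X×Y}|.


Basis B = {∅ × ∅, {f} × {ε}, {f} × {ζ}, {d, f} × {ε}, {d, f} × {ζ}, {e, f} × {ε}, {e, f} × {ζ}, {f} × {ε, ζ}, {d, e, f} × {ε}, {d, e, f} × {ζ}, {d, f} × {ε, ζ}, {e, f} × {ε, ζ}, {d, e, f} × {ε, ζ}}; |τ_{X×Y}| = 25.

Enumerate products U × V with U ∈ τ_X, V ∈ τ_Y (deduplicated):
  ∅ × ∅ = {} (∅)
  {f} × {ε} = {(f,ε)}
  {f} × {ζ} = {(f,ζ)}
  {d, f} × {ε} = {(d,ε), (f,ε)}
  {d, f} × {ζ} = {(d,ζ), (f,ζ)}
  {e, f} × {ε} = {(e,ε), (f,ε)}
  {e, f} × {ζ} = {(e,ζ), (f,ζ)}
  {f} × {ε, ζ} = {(f,ε), (f,ζ)}
  {d, e, f} × {ε} = {(d,ε), (e,ε), (f,ε)}
  {d, e, f} × {ζ} = {(d,ζ), (e,ζ), (f,ζ)}
  {d, f} × {ε, ζ} = {(d,ε), (d,ζ), (f,ε), (f,ζ)}
  {e, f} × {ε, ζ} = {(e,ε), (e,ζ), (f,ε), (f,ζ)}
  {d, e, f} × {ε, ζ} = {(d,ε), (d,ζ), (e,ε), (e,ζ), (f,ε), (f,ζ)}
These 13 distinct sets form the basis B.
Close under arbitrary unions to get τ_{X×Y}; counting gives |τ_{X×Y}| = 25.


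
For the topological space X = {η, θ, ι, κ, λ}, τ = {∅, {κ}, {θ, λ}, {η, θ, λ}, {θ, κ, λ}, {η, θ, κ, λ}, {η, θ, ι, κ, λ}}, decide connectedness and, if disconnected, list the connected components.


(X, τ) is connected.

Find clopen sets (U ∈ τ with X ∖ U ∈ τ):
  U = ∅, X ∖ U = {η, θ, ι, κ, λ} — both open, so U is clopen.
  U = {η, θ, ι, κ, λ}, X ∖ U = ∅ — both open, so U is clopen.
Only trivial clopens (∅ and X) exist, so (X, τ) is connected.
Compute connected components by grouping points that agree on all clopens:
  component: {η, θ, ι, κ, λ}


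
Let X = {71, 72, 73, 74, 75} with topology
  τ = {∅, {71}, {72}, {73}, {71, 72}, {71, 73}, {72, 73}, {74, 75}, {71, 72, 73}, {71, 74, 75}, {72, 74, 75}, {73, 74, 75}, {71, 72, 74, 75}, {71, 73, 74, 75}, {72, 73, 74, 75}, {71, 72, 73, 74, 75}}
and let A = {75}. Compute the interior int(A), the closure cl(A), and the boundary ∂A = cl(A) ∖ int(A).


int(A) = ∅, cl(A) = {74, 75}, ∂A = {74, 75}.

Closed sets in (X, τ) are complements of opens:
  closed(X, τ) = {∅, {71}, {72}, {73}, {71, 72}, {71, 73}, {72, 73}, {74, 75}, {71, 72, 73}, {71, 74, 75}, {72, 74, 75}, {73, 74, 75}, {71, 72, 74, 75}, {71, 73, 74, 75}, {72, 73, 74, 75}, {71, 72, 73, 74, 75}}.
int(A) = ⋃ {U ∈ τ : U ⊆ A}. Opens contained in A: ∅.
Taking the union of these: int(A) = ∅.
cl(A) = ⋂ {C closed : A ⊆ C}. Closed sets containing A: {74, 75}, {71, 74, 75}, {72, 74, 75}, {73, 74, 75}, {71, 72, 74, 75}, {71, 73, 74, 75}, {72, 73, 74, 75}, {71, 72, 73, 74, 75}.
Intersecting these: cl(A) = {74, 75}.
∂A = cl(A) ∖ int(A) = {74, 75} ∖ ∅ = {74, 75}.


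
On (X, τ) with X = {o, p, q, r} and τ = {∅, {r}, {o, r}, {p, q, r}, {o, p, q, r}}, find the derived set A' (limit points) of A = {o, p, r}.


A' = {o, p, q}

For each x ∈ X, list the open sets U ∈ τ with x ∈ U, then check whether U ∩ (A ∖ {x}) ≠ ∅ for every such U.
  x = o: opens ∋ x are {o, r}, {o, p, q, r}; each meets A ∖ {o}, so x IS a limit point.
  x = p: opens ∋ x are {p, q, r}, {o, p, q, r}; each meets A ∖ {p}, so x IS a limit point.
  x = q: opens ∋ x are {p, q, r}, {o, p, q, r}; each meets A ∖ {q}, so x IS a limit point.
  x = r: open {r} ∋ x has {r} ∩ (A ∖ {r}) = ∅, so x is NOT a limit point.
Collecting: A' = {o, p, q}.


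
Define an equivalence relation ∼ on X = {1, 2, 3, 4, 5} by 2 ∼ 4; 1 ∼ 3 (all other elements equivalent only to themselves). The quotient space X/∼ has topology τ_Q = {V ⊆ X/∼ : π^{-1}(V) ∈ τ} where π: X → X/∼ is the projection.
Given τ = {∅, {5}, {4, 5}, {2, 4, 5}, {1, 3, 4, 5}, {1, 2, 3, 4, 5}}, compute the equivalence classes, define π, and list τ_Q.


X/∼ = {[1=3], [2=4], [5]}; |τ_Q| = 4.

Equivalence classes: [1=3], [2=4], [5].
Quotient map π: X → X/∼ sends 1 ↦ [1=3], 2 ↦ [2=4], 3 ↦ [1=3], 4 ↦ [2=4], 5 ↦ [5].
For each subset V ⊆ X/∼, compute π^{-1}(V) ⊆ X and check whether π^{-1}(V) ∈ τ. V is open in τ_Q iff π^{-1}(V) ∈ τ.
  V = {}: π^{-1}(V) = ∅ ∈ τ ✓.
  V = {[1=3]}: π^{-1}(V) = {1, 3} ∉ τ ✗.
  V = {[2=4]}: π^{-1}(V) = {2, 4} ∉ τ ✗.
  V = {[1=3], [2=4]}: π^{-1}(V) = {1, 2, 3, 4} ∉ τ ✗.
  V = {[5]}: π^{-1}(V) = {5} ∈ τ ✓.
  V = {[1=3], [5]}: π^{-1}(V) = {1, 3, 5} ∉ τ ✗.
  V = {[2=4], [5]}: π^{-1}(V) = {2, 4, 5} ∈ τ ✓.
  V = {[1=3], [2=4], [5]}: π^{-1}(V) = {1, 2, 3, 4, 5} ∈ τ ✓.
Open sets in the quotient: τ_Q = {{}, {[5]}, {[2=4], [5]}, {[1=3], [2=4], [5]}} (4 elements).


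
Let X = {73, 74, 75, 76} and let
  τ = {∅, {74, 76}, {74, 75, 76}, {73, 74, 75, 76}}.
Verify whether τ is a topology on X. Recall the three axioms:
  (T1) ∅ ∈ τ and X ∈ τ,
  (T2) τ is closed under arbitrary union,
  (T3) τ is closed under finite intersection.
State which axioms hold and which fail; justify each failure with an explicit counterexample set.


τ IS a topology on X.

Axiom (T1): ∅ ∈ τ? Yes; X ∈ τ? Yes.
Axiom (T2/T3): check pairwise unions and intersections of members of τ.
All pairwise intersections and unions checked — each lies in τ. Therefore τ satisfies (T1), (T2), (T3): it IS a topology on X.


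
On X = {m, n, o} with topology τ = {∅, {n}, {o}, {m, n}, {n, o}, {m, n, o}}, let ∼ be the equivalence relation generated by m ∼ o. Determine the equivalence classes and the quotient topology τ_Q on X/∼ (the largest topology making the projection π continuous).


X/∼ = {[m=o], [n]}; |τ_Q| = 3.

Equivalence classes: [m=o], [n].
Quotient map π: X → X/∼ sends m ↦ [m=o], n ↦ [n], o ↦ [m=o].
For each subset V ⊆ X/∼, compute π^{-1}(V) ⊆ X and check whether π^{-1}(V) ∈ τ. V is open in τ_Q iff π^{-1}(V) ∈ τ.
  V = {}: π^{-1}(V) = ∅ ∈ τ ✓.
  V = {[m=o]}: π^{-1}(V) = {m, o} ∉ τ ✗.
  V = {[n]}: π^{-1}(V) = {n} ∈ τ ✓.
  V = {[m=o], [n]}: π^{-1}(V) = {m, n, o} ∈ τ ✓.
Open sets in the quotient: τ_Q = {{}, {[n]}, {[m=o], [n]}} (3 elements).


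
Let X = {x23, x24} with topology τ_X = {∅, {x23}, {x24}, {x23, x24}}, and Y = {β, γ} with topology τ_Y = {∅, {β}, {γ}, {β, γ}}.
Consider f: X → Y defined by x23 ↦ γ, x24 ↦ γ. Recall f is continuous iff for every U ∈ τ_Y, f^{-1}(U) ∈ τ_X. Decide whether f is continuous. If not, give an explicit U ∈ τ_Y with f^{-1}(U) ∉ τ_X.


f IS continuous.

Compute f^{-1}(U) for each U ∈ τ_Y:
  U = ∅: f^{-1}(U) = ∅ ∈ τ_X ✓.
  U = {β}: f^{-1}(U) = ∅ ∈ τ_X ✓.
  U = {γ}: f^{-1}(U) = {x23, x24} ∈ τ_X ✓.
  U = {β, γ}: f^{-1}(U) = {x23, x24} ∈ τ_X ✓.
Every preimage lies in τ_X, so f IS continuous.


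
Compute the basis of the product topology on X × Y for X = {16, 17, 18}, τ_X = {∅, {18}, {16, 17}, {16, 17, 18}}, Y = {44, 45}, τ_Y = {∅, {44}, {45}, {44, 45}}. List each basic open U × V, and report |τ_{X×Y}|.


Basis B = {∅ × ∅, {18} × {44}, {18} × {45}, {16, 17} × {44}, {16, 17} × {45}, {18} × {44, 45}, {16, 17, 18} × {44}, {16, 17, 18} × {45}, {16, 17} × {44, 45}, {16, 17, 18} × {44, 45}}; |τ_{X×Y}| = 16.

Enumerate products U × V with U ∈ τ_X, V ∈ τ_Y (deduplicated):
  ∅ × ∅ = {} (∅)
  {18} × {44} = {(18,44)}
  {18} × {45} = {(18,45)}
  {16, 17} × {44} = {(16,44), (17,44)}
  {16, 17} × {45} = {(16,45), (17,45)}
  {18} × {44, 45} = {(18,44), (18,45)}
  {16, 17, 18} × {44} = {(16,44), (17,44), (18,44)}
  {16, 17, 18} × {45} = {(16,45), (17,45), (18,45)}
  {16, 17} × {44, 45} = {(16,44), (16,45), (17,44), (17,45)}
  {16, 17, 18} × {44, 45} = {(16,44), (16,45), (17,44), (17,45), (18,44), (18,45)}
These 10 distinct sets form the basis B.
Close under arbitrary unions to get τ_{X×Y}; counting gives |τ_{X×Y}| = 16.


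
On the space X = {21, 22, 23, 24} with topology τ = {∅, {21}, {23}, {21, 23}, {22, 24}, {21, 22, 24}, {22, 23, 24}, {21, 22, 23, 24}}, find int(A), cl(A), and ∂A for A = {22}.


int(A) = ∅, cl(A) = {22, 24}, ∂A = {22, 24}.

Closed sets in (X, τ) are complements of opens:
  closed(X, τ) = {∅, {21}, {23}, {21, 23}, {22, 24}, {21, 22, 24}, {22, 23, 24}, {21, 22, 23, 24}}.
int(A) = ⋃ {U ∈ τ : U ⊆ A}. Opens contained in A: ∅.
Taking the union of these: int(A) = ∅.
cl(A) = ⋂ {C closed : A ⊆ C}. Closed sets containing A: {22, 24}, {21, 22, 24}, {22, 23, 24}, {21, 22, 23, 24}.
Intersecting these: cl(A) = {22, 24}.
∂A = cl(A) ∖ int(A) = {22, 24} ∖ ∅ = {22, 24}.


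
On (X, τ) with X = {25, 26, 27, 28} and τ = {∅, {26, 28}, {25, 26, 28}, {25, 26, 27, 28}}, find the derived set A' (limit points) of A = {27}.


A' = ∅

For each x ∈ X, list the open sets U ∈ τ with x ∈ U, then check whether U ∩ (A ∖ {x}) ≠ ∅ for every such U.
  x = 25: open {25, 26, 28} ∋ x has {25, 26, 28} ∩ (A ∖ {25}) = ∅, so x is NOT a limit point.
  x = 26: open {26, 28} ∋ x has {26, 28} ∩ (A ∖ {26}) = ∅, so x is NOT a limit point.
  x = 27: open {25, 26, 27, 28} ∋ x has {25, 26, 27, 28} ∩ (A ∖ {27}) = ∅, so x is NOT a limit point.
  x = 28: open {26, 28} ∋ x has {26, 28} ∩ (A ∖ {28}) = ∅, so x is NOT a limit point.
Collecting: A' = ∅.


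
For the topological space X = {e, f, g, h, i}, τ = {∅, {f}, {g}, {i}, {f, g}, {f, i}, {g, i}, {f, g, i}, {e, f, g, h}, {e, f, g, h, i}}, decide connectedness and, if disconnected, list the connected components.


(X, τ) is disconnected; components = [{i}, {e, f, g, h}].

Find clopen sets (U ∈ τ with X ∖ U ∈ τ):
  U = ∅, X ∖ U = {e, f, g, h, i} — both open, so U is clopen.
  U = {i}, X ∖ U = {e, f, g, h} — both open, so U is clopen.
  U = {e, f, g, h}, X ∖ U = {i} — both open, so U is clopen.
  U = {e, f, g, h, i}, X ∖ U = ∅ — both open, so U is clopen.
Nontrivial clopen(s) exist: e.g. {i}. So (X, τ) is disconnected.
Compute connected components by grouping points that agree on all clopens:
  component: {i}
  component: {e, f, g, h}


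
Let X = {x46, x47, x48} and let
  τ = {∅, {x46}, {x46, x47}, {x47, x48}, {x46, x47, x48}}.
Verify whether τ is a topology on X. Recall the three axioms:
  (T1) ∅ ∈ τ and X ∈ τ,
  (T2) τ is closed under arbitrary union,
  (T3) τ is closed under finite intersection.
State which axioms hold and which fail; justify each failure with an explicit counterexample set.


τ is NOT a topology on X.

Axiom (T1): ∅ ∈ τ? Yes; X ∈ τ? Yes.
Axiom (T2/T3): check pairwise unions and intersections of members of τ.
Counterexample for (T3): {x46, x47} ∩ {x47, x48} = {x47} ∉ τ. Therefore τ is NOT a topology.


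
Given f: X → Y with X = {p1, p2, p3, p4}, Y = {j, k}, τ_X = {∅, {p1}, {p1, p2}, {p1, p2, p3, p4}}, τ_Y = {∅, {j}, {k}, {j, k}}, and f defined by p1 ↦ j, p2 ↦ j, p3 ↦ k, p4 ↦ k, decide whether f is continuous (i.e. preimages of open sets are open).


f is NOT continuous.

Compute f^{-1}(U) for each U ∈ τ_Y:
  U = ∅: f^{-1}(U) = ∅ ∈ τ_X ✓.
  U = {j}: f^{-1}(U) = {p1, p2} ∈ τ_X ✓.
  U = {k}: f^{-1}(U) = {p3, p4} ∉ τ_X ✗.
  U = {j, k}: f^{-1}(U) = {p1, p2, p3, p4} ∈ τ_X ✓.
Found U = {k} with f^{-1}(U) = {p3, p4} not in τ_X. Therefore f is NOT continuous.


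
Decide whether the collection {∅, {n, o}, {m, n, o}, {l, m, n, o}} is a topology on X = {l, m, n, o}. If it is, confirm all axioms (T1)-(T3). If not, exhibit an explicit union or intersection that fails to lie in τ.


τ IS a topology on X.

Axiom (T1): ∅ ∈ τ? Yes; X ∈ τ? Yes.
Axiom (T2/T3): check pairwise unions and intersections of members of τ.
All pairwise intersections and unions checked — each lies in τ. Therefore τ satisfies (T1), (T2), (T3): it IS a topology on X.


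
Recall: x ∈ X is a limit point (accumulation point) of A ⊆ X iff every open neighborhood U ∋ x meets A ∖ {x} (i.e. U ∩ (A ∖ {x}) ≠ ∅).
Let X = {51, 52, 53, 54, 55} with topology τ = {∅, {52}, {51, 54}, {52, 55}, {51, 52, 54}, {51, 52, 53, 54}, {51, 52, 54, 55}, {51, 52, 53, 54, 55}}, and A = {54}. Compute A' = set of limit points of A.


A' = {51, 53}

For each x ∈ X, list the open sets U ∈ τ with x ∈ U, then check whether U ∩ (A ∖ {x}) ≠ ∅ for every such U.
  x = 51: opens ∋ x are {51, 54}, {51, 52, 54}, {51, 52, 53, 54}, {51, 52, 54, 55}, {51, 52, 53, 54, 55}; each meets A ∖ {51}, so x IS a limit point.
  x = 52: open {52} ∋ x has {52} ∩ (A ∖ {52}) = ∅, so x is NOT a limit point.
  x = 53: opens ∋ x are {51, 52, 53, 54}, {51, 52, 53, 54, 55}; each meets A ∖ {53}, so x IS a limit point.
  x = 54: open {51, 54} ∋ x has {51, 54} ∩ (A ∖ {54}) = ∅, so x is NOT a limit point.
  x = 55: open {52, 55} ∋ x has {52, 55} ∩ (A ∖ {55}) = ∅, so x is NOT a limit point.
Collecting: A' = {51, 53}.


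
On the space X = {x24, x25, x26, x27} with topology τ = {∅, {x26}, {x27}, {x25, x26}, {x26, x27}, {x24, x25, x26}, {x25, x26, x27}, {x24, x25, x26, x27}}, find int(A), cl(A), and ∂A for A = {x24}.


int(A) = ∅, cl(A) = {x24}, ∂A = {x24}.

Closed sets in (X, τ) are complements of opens:
  closed(X, τ) = {∅, {x24}, {x27}, {x24, x25}, {x24, x27}, {x24, x25, x26}, {x24, x25, x27}, {x24, x25, x26, x27}}.
int(A) = ⋃ {U ∈ τ : U ⊆ A}. Opens contained in A: ∅.
Taking the union of these: int(A) = ∅.
cl(A) = ⋂ {C closed : A ⊆ C}. Closed sets containing A: {x24}, {x24, x25}, {x24, x27}, {x24, x25, x26}, {x24, x25, x27}, {x24, x25, x26, x27}.
Intersecting these: cl(A) = {x24}.
∂A = cl(A) ∖ int(A) = {x24} ∖ ∅ = {x24}.


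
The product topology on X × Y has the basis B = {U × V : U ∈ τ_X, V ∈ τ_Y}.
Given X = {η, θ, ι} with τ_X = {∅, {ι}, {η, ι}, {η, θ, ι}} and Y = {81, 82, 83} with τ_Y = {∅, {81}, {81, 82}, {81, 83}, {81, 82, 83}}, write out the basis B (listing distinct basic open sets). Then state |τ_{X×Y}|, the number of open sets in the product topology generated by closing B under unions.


Basis B = {∅ × ∅, {ι} × {81}, {η, ι} × {81}, {ι} × {81, 82}, {ι} × {81, 83}, {η, θ, ι} × {81}, {ι} × {81, 82, 83}, {η, ι} × {81, 82}, {η, ι} × {81, 83}, {η, ι} × {81, 82, 83}, {η, θ, ι} × {81, 82}, {η, θ, ι} × {81, 83}, {η, θ, ι} × {81, 82, 83}}; |τ_{X×Y}| = 30.

Enumerate products U × V with U ∈ τ_X, V ∈ τ_Y (deduplicated):
  ∅ × ∅ = {} (∅)
  {ι} × {81} = {(ι,81)}
  {η, ι} × {81} = {(η,81), (ι,81)}
  {ι} × {81, 82} = {(ι,81), (ι,82)}
  {ι} × {81, 83} = {(ι,81), (ι,83)}
  {η, θ, ι} × {81} = {(η,81), (θ,81), (ι,81)}
  {ι} × {81, 82, 83} = {(ι,81), (ι,82), (ι,83)}
  {η, ι} × {81, 82} = {(η,81), (η,82), (ι,81), (ι,82)}
  {η, ι} × {81, 83} = {(η,81), (η,83), (ι,81), (ι,83)}
  {η, ι} × {81, 82, 83} = {(η,81), (η,82), (η,83), (ι,81), (ι,82), (ι,83)}
  {η, θ, ι} × {81, 82} = {(η,81), (η,82), (θ,81), (θ,82), (ι,81), (ι,82)}
  {η, θ, ι} × {81, 83} = {(η,81), (η,83), (θ,81), (θ,83), (ι,81), (ι,83)}
  {η, θ, ι} × {81, 82, 83} = {(η,81), (η,82), (η,83), (θ,81), (θ,82), (θ,83), (ι,81), (ι,82), (ι,83)}
These 13 distinct sets form the basis B.
Close under arbitrary unions to get τ_{X×Y}; counting gives |τ_{X×Y}| = 30.


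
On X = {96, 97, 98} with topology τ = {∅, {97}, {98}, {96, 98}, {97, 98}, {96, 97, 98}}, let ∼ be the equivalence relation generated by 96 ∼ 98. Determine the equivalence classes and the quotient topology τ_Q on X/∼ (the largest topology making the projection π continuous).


X/∼ = {[96=98], [97]}; |τ_Q| = 4.

Equivalence classes: [96=98], [97].
Quotient map π: X → X/∼ sends 96 ↦ [96=98], 97 ↦ [97], 98 ↦ [96=98].
For each subset V ⊆ X/∼, compute π^{-1}(V) ⊆ X and check whether π^{-1}(V) ∈ τ. V is open in τ_Q iff π^{-1}(V) ∈ τ.
  V = {}: π^{-1}(V) = ∅ ∈ τ ✓.
  V = {[96=98]}: π^{-1}(V) = {96, 98} ∈ τ ✓.
  V = {[97]}: π^{-1}(V) = {97} ∈ τ ✓.
  V = {[96=98], [97]}: π^{-1}(V) = {96, 97, 98} ∈ τ ✓.
Open sets in the quotient: τ_Q = {{}, {[96=98]}, {[97]}, {[96=98], [97]}} (4 elements).


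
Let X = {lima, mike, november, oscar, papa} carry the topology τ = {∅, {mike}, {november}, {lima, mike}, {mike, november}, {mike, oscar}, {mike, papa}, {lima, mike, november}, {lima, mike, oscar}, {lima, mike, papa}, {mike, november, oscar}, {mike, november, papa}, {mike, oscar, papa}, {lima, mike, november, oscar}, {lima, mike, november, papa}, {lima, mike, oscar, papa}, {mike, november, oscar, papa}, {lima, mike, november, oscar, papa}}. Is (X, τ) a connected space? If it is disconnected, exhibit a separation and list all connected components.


(X, τ) is disconnected; components = [{november}, {lima, mike, oscar, papa}].

Find clopen sets (U ∈ τ with X ∖ U ∈ τ):
  U = ∅, X ∖ U = {lima, mike, november, oscar, papa} — both open, so U is clopen.
  U = {november}, X ∖ U = {lima, mike, oscar, papa} — both open, so U is clopen.
  U = {lima, mike, oscar, papa}, X ∖ U = {november} — both open, so U is clopen.
  U = {lima, mike, november, oscar, papa}, X ∖ U = ∅ — both open, so U is clopen.
Nontrivial clopen(s) exist: e.g. {november}. So (X, τ) is disconnected.
Compute connected components by grouping points that agree on all clopens:
  component: {november}
  component: {lima, mike, oscar, papa}


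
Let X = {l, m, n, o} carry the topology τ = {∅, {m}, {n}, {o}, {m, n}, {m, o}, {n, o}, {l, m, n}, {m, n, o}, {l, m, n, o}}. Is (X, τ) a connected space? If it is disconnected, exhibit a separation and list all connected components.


(X, τ) is disconnected; components = [{o}, {l, m, n}].

Find clopen sets (U ∈ τ with X ∖ U ∈ τ):
  U = ∅, X ∖ U = {l, m, n, o} — both open, so U is clopen.
  U = {o}, X ∖ U = {l, m, n} — both open, so U is clopen.
  U = {l, m, n}, X ∖ U = {o} — both open, so U is clopen.
  U = {l, m, n, o}, X ∖ U = ∅ — both open, so U is clopen.
Nontrivial clopen(s) exist: e.g. {l, m, n}. So (X, τ) is disconnected.
Compute connected components by grouping points that agree on all clopens:
  component: {o}
  component: {l, m, n}


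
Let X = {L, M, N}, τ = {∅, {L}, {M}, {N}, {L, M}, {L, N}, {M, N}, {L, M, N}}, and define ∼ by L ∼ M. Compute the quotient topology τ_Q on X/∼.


X/∼ = {[L=M], [N]}; |τ_Q| = 4.

Equivalence classes: [L=M], [N].
Quotient map π: X → X/∼ sends L ↦ [L=M], M ↦ [L=M], N ↦ [N].
For each subset V ⊆ X/∼, compute π^{-1}(V) ⊆ X and check whether π^{-1}(V) ∈ τ. V is open in τ_Q iff π^{-1}(V) ∈ τ.
  V = {}: π^{-1}(V) = ∅ ∈ τ ✓.
  V = {[L=M]}: π^{-1}(V) = {L, M} ∈ τ ✓.
  V = {[N]}: π^{-1}(V) = {N} ∈ τ ✓.
  V = {[L=M], [N]}: π^{-1}(V) = {L, M, N} ∈ τ ✓.
Open sets in the quotient: τ_Q = {{}, {[L=M]}, {[N]}, {[L=M], [N]}} (4 elements).


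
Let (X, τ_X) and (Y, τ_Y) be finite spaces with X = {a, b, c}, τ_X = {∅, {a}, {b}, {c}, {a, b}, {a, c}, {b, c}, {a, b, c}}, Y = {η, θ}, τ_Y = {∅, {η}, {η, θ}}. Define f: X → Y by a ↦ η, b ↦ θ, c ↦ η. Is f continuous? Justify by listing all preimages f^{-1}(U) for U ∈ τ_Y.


f IS continuous.

Compute f^{-1}(U) for each U ∈ τ_Y:
  U = ∅: f^{-1}(U) = ∅ ∈ τ_X ✓.
  U = {η}: f^{-1}(U) = {a, c} ∈ τ_X ✓.
  U = {η, θ}: f^{-1}(U) = {a, b, c} ∈ τ_X ✓.
Every preimage lies in τ_X, so f IS continuous.


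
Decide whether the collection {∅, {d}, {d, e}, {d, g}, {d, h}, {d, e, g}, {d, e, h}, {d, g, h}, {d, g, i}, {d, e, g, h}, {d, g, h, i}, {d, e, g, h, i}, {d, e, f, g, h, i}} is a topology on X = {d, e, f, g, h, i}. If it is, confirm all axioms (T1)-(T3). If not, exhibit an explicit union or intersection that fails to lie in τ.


τ is NOT a topology on X.

Axiom (T1): ∅ ∈ τ? Yes; X ∈ τ? Yes.
Axiom (T2/T3): check pairwise unions and intersections of members of τ.
Counterexample for (T2): {d, e} ∪ {d, g, i} = {d, e, g, i} ∉ τ. Therefore τ is NOT a topology.


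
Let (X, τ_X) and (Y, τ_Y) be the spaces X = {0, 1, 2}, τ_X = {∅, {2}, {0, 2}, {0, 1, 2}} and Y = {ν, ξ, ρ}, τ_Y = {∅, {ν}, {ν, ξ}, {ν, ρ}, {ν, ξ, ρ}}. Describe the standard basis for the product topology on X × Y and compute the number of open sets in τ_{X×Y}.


Basis B = {∅ × ∅, {2} × {ν}, {0, 2} × {ν}, {2} × {ν, ξ}, {2} × {ν, ρ}, {0, 1, 2} × {ν}, {2} × {ν, ξ, ρ}, {0, 2} × {ν, ξ}, {0, 2} × {ν, ρ}, {0, 2} × {ν, ξ, ρ}, {0, 1, 2} × {ν, ξ}, {0, 1, 2} × {ν, ρ}, {0, 1, 2} × {ν, ξ, ρ}}; |τ_{X×Y}| = 30.

Enumerate products U × V with U ∈ τ_X, V ∈ τ_Y (deduplicated):
  ∅ × ∅ = {} (∅)
  {2} × {ν} = {(2,ν)}
  {0, 2} × {ν} = {(0,ν), (2,ν)}
  {2} × {ν, ξ} = {(2,ν), (2,ξ)}
  {2} × {ν, ρ} = {(2,ν), (2,ρ)}
  {0, 1, 2} × {ν} = {(0,ν), (1,ν), (2,ν)}
  {2} × {ν, ξ, ρ} = {(2,ν), (2,ξ), (2,ρ)}
  {0, 2} × {ν, ξ} = {(0,ν), (0,ξ), (2,ν), (2,ξ)}
  {0, 2} × {ν, ρ} = {(0,ν), (0,ρ), (2,ν), (2,ρ)}
  {0, 2} × {ν, ξ, ρ} = {(0,ν), (0,ξ), (0,ρ), (2,ν), (2,ξ), (2,ρ)}
  {0, 1, 2} × {ν, ξ} = {(0,ν), (0,ξ), (1,ν), (1,ξ), (2,ν), (2,ξ)}
  {0, 1, 2} × {ν, ρ} = {(0,ν), (0,ρ), (1,ν), (1,ρ), (2,ν), (2,ρ)}
  {0, 1, 2} × {ν, ξ, ρ} = {(0,ν), (0,ξ), (0,ρ), (1,ν), (1,ξ), (1,ρ), (2,ν), (2,ξ), (2,ρ)}
These 13 distinct sets form the basis B.
Close under arbitrary unions to get τ_{X×Y}; counting gives |τ_{X×Y}| = 30.


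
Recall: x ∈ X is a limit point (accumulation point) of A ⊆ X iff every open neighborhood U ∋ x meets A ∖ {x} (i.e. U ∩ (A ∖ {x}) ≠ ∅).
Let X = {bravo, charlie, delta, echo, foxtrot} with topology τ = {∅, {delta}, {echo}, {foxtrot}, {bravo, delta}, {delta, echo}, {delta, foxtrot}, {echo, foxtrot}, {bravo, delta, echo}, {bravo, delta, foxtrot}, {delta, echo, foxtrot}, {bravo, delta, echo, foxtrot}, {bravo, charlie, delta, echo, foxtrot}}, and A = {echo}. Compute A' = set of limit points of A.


A' = {charlie}

For each x ∈ X, list the open sets U ∈ τ with x ∈ U, then check whether U ∩ (A ∖ {x}) ≠ ∅ for every such U.
  x = bravo: open {bravo, delta} ∋ x has {bravo, delta} ∩ (A ∖ {bravo}) = ∅, so x is NOT a limit point.
  x = charlie: opens ∋ x are {bravo, charlie, delta, echo, foxtrot}; each meets A ∖ {charlie}, so x IS a limit point.
  x = delta: open {delta} ∋ x has {delta} ∩ (A ∖ {delta}) = ∅, so x is NOT a limit point.
  x = echo: open {echo} ∋ x has {echo} ∩ (A ∖ {echo}) = ∅, so x is NOT a limit point.
  x = foxtrot: open {foxtrot} ∋ x has {foxtrot} ∩ (A ∖ {foxtrot}) = ∅, so x is NOT a limit point.
Collecting: A' = {charlie}.


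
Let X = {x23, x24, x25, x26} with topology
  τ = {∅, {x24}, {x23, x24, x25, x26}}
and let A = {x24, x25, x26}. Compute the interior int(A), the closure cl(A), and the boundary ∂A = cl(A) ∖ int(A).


int(A) = {x24}, cl(A) = {x23, x24, x25, x26}, ∂A = {x23, x25, x26}.

Closed sets in (X, τ) are complements of opens:
  closed(X, τ) = {∅, {x23, x25, x26}, {x23, x24, x25, x26}}.
int(A) = ⋃ {U ∈ τ : U ⊆ A}. Opens contained in A: ∅, {x24}.
Taking the union of these: int(A) = {x24}.
cl(A) = ⋂ {C closed : A ⊆ C}. Closed sets containing A: {x23, x24, x25, x26}.
Intersecting these: cl(A) = {x23, x24, x25, x26}.
∂A = cl(A) ∖ int(A) = {x23, x24, x25, x26} ∖ {x24} = {x23, x25, x26}.


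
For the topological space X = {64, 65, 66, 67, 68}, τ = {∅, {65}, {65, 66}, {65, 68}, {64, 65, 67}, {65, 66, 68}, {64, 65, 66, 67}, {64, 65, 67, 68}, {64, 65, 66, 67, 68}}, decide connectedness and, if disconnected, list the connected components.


(X, τ) is connected.

Find clopen sets (U ∈ τ with X ∖ U ∈ τ):
  U = ∅, X ∖ U = {64, 65, 66, 67, 68} — both open, so U is clopen.
  U = {64, 65, 66, 67, 68}, X ∖ U = ∅ — both open, so U is clopen.
Only trivial clopens (∅ and X) exist, so (X, τ) is connected.
Compute connected components by grouping points that agree on all clopens:
  component: {64, 65, 66, 67, 68}


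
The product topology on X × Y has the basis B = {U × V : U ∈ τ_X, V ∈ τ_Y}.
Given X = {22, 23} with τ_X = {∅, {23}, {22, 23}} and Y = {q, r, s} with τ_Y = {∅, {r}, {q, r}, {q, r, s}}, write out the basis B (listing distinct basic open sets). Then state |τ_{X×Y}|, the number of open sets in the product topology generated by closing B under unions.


Basis B = {∅ × ∅, {23} × {r}, {22, 23} × {r}, {23} × {q, r}, {23} × {q, r, s}, {22, 23} × {q, r}, {22, 23} × {q, r, s}}; |τ_{X×Y}| = 10.

Enumerate products U × V with U ∈ τ_X, V ∈ τ_Y (deduplicated):
  ∅ × ∅ = {} (∅)
  {23} × {r} = {(23,r)}
  {22, 23} × {r} = {(22,r), (23,r)}
  {23} × {q, r} = {(23,q), (23,r)}
  {23} × {q, r, s} = {(23,q), (23,r), (23,s)}
  {22, 23} × {q, r} = {(22,q), (22,r), (23,q), (23,r)}
  {22, 23} × {q, r, s} = {(22,q), (22,r), (22,s), (23,q), (23,r), (23,s)}
These 7 distinct sets form the basis B.
Close under arbitrary unions to get τ_{X×Y}; counting gives |τ_{X×Y}| = 10.


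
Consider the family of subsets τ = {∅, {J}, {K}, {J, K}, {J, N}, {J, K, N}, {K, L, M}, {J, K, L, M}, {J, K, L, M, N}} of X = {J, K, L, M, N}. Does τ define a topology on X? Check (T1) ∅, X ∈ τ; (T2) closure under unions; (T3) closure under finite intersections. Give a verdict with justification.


τ IS a topology on X.

Axiom (T1): ∅ ∈ τ? Yes; X ∈ τ? Yes.
Axiom (T2/T3): check pairwise unions and intersections of members of τ.
All pairwise intersections and unions checked — each lies in τ. Therefore τ satisfies (T1), (T2), (T3): it IS a topology on X.


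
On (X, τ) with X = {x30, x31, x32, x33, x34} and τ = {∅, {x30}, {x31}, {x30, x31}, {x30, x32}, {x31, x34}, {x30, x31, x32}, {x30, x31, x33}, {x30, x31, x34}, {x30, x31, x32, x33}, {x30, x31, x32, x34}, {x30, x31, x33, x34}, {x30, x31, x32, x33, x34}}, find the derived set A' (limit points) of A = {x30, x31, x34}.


A' = {x32, x33, x34}

For each x ∈ X, list the open sets U ∈ τ with x ∈ U, then check whether U ∩ (A ∖ {x}) ≠ ∅ for every such U.
  x = x30: open {x30} ∋ x has {x30} ∩ (A ∖ {x30}) = ∅, so x is NOT a limit point.
  x = x31: open {x31} ∋ x has {x31} ∩ (A ∖ {x31}) = ∅, so x is NOT a limit point.
  x = x32: opens ∋ x are {x30, x32}, {x30, x31, x32}, {x30, x31, x32, x33}, {x30, x31, x32, x34}, {x30, x31, x32, x33, x34}; each meets A ∖ {x32}, so x IS a limit point.
  x = x33: opens ∋ x are {x30, x31, x33}, {x30, x31, x32, x33}, {x30, x31, x33, x34}, {x30, x31, x32, x33, x34}; each meets A ∖ {x33}, so x IS a limit point.
  x = x34: opens ∋ x are {x31, x34}, {x30, x31, x34}, {x30, x31, x32, x34}, {x30, x31, x33, x34}, {x30, x31, x32, x33, x34}; each meets A ∖ {x34}, so x IS a limit point.
Collecting: A' = {x32, x33, x34}.


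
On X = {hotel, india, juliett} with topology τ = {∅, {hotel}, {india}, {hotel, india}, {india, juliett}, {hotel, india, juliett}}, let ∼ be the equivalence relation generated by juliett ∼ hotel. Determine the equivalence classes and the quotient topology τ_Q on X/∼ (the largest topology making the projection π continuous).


X/∼ = {[hotel=juliett], [india]}; |τ_Q| = 3.

Equivalence classes: [hotel=juliett], [india].
Quotient map π: X → X/∼ sends hotel ↦ [hotel=juliett], india ↦ [india], juliett ↦ [hotel=juliett].
For each subset V ⊆ X/∼, compute π^{-1}(V) ⊆ X and check whether π^{-1}(V) ∈ τ. V is open in τ_Q iff π^{-1}(V) ∈ τ.
  V = {}: π^{-1}(V) = ∅ ∈ τ ✓.
  V = {[hotel=juliett]}: π^{-1}(V) = {hotel, juliett} ∉ τ ✗.
  V = {[india]}: π^{-1}(V) = {india} ∈ τ ✓.
  V = {[hotel=juliett], [india]}: π^{-1}(V) = {hotel, india, juliett} ∈ τ ✓.
Open sets in the quotient: τ_Q = {{}, {[india]}, {[hotel=juliett], [india]}} (3 elements).


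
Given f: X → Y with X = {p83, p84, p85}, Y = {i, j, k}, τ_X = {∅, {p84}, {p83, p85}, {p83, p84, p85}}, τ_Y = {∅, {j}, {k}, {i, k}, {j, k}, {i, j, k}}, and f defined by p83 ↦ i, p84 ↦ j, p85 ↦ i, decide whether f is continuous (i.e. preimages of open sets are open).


f IS continuous.

Compute f^{-1}(U) for each U ∈ τ_Y:
  U = ∅: f^{-1}(U) = ∅ ∈ τ_X ✓.
  U = {j}: f^{-1}(U) = {p84} ∈ τ_X ✓.
  U = {k}: f^{-1}(U) = ∅ ∈ τ_X ✓.
  U = {i, k}: f^{-1}(U) = {p83, p85} ∈ τ_X ✓.
  U = {j, k}: f^{-1}(U) = {p84} ∈ τ_X ✓.
  U = {i, j, k}: f^{-1}(U) = {p83, p84, p85} ∈ τ_X ✓.
Every preimage lies in τ_X, so f IS continuous.
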